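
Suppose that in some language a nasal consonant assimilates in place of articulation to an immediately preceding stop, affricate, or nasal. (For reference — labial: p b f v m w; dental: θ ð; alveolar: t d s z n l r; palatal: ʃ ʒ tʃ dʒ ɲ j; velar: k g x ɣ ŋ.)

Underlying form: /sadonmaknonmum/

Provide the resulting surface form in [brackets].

[sadonnakŋonnum]

/m/ after /n/ (alveolar) → [n]
/n/ after /k/ (velar) → [ŋ]
/m/ after /n/ (alveolar) → [n]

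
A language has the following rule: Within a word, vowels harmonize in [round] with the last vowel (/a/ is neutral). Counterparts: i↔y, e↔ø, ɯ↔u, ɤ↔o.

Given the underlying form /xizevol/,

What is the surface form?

/i/ harmonizes with /o/ ([+round]) → [y]
/e/ harmonizes with /o/ ([+round]) → [ø]

[xyzøvol]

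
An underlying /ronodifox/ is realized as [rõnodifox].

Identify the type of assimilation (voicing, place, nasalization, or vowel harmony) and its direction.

/o/→[õ].
Each target copies a feature from the following segment, so the direction is regressive.

nasalization, regressive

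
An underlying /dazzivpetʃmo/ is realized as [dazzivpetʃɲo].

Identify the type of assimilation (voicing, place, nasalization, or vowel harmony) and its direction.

place assimilation, progressive

/m/→[ɲ].
Each target copies a feature from the preceding segment, so the direction is progressive.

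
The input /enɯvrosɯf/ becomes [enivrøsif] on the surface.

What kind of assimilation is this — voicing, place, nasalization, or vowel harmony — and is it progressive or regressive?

vowel harmony, progressive

/ɯ/→[i] /o/→[ø] /ɯ/→[i].
Vowels agree with the first vowel, so the harmony is progressive.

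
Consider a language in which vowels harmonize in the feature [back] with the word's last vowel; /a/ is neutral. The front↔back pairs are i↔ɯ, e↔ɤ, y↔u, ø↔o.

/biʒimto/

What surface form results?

/i/ harmonizes with /o/ ([+back]) → [ɯ]
/i/ harmonizes with /o/ ([+back]) → [ɯ]

[bɯʒɯmto]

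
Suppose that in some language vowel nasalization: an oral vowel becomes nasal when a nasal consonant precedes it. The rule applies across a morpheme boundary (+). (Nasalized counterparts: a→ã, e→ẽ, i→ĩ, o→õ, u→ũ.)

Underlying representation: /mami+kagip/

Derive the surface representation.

[mãmĩ+kagip]

/a/ after nasal /m/ → [ã]
/i/ after nasal /m/ → [ĩ]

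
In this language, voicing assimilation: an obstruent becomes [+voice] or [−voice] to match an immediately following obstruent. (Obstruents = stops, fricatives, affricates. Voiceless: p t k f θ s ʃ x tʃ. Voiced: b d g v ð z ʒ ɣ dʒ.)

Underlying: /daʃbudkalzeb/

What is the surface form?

/ʃ/ before /b/ (voiced) → [ʒ]
/d/ before /k/ (voiceless) → [t]

[daʒbutkalzeb]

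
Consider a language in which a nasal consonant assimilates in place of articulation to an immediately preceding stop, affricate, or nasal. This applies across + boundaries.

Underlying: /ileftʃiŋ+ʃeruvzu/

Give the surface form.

[ileftʃiŋ+ʃeruvzu]

no segment meets the rule's conditions; no change.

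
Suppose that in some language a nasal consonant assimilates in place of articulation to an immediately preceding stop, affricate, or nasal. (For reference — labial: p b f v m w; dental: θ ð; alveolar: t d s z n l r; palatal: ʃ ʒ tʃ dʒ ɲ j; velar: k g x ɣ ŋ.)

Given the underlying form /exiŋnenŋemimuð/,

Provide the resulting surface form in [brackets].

[exiŋŋennemimuð]

/n/ after /ŋ/ (velar) → [ŋ]
/ŋ/ after /n/ (alveolar) → [n]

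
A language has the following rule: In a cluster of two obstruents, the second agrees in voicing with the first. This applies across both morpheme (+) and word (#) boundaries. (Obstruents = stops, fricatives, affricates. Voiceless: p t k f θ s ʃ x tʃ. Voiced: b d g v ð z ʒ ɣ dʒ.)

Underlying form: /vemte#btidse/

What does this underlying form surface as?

[vemte#bdidze]

/t/ after /b/ (voiced) → [d]
/s/ after /d/ (voiced) → [z]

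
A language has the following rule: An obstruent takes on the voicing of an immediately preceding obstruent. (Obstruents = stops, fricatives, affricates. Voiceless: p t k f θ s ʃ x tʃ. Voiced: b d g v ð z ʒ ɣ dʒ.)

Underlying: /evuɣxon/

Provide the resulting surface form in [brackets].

[evuɣɣon]

/x/ after /ɣ/ (voiced) → [ɣ]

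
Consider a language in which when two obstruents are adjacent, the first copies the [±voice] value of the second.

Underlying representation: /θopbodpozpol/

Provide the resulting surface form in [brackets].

[θobbotpospol]

/p/ before /b/ (voiced) → [b]
/d/ before /p/ (voiceless) → [t]
/z/ before /p/ (voiceless) → [s]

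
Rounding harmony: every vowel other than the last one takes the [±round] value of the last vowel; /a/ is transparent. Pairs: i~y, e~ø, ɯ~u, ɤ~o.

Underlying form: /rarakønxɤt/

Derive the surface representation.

[rarakenxɤt]

/ø/ harmonizes with /ɤ/ ([-round]) → [e]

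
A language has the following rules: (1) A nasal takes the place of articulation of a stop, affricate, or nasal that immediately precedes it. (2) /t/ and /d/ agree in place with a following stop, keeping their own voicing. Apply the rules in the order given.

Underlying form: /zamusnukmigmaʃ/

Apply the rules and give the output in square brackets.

[zamusnukŋigŋaʃ]

Rule 1: /m/ after /k/ (velar) → [ŋ]
Rule 1: /m/ after /g/ (velar) → [ŋ]
After rule 1: zamusnukŋigŋaʃ
Rule 2: no segment meets the rule's conditions; no change.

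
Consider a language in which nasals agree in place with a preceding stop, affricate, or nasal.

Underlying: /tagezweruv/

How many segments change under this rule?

0

No segment meets the rule's conditions.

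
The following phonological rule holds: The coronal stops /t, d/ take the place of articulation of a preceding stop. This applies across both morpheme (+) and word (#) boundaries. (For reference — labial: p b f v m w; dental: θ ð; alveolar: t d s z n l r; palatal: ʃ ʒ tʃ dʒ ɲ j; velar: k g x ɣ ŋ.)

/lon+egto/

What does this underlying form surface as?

/t/ after /g/ (velar) → [k]

[lon+egko]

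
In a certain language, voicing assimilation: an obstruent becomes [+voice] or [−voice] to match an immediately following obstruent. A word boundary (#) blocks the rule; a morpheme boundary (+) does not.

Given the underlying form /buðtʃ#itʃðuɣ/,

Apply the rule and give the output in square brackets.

/ð/ before /tʃ/ (voiceless) → [θ]
/tʃ/ before /ð/ (voiced) → [dʒ]

[buθtʃ#idʒðuɣ]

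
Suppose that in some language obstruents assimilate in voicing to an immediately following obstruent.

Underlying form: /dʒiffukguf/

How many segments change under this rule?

1

/k/ before /g/ (voiced) → [g]
1 segment changes.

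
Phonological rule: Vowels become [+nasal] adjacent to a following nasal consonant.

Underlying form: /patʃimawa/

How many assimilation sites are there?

/i/ before nasal /m/ → [ĩ]
1 segment changes.

1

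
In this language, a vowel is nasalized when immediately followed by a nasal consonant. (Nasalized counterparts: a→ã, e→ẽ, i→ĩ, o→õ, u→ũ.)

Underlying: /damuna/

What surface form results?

/a/ before nasal /m/ → [ã]
/u/ before nasal /n/ → [ũ]

[dãmũna]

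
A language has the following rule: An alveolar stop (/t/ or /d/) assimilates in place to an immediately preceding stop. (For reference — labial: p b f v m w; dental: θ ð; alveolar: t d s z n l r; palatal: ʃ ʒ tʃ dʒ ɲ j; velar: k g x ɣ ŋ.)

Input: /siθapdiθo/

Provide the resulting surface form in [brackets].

[siθapbiθo]

/d/ after /p/ (labial) → [b]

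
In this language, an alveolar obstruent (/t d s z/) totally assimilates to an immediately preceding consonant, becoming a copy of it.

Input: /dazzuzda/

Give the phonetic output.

/d/ after /z/ → [z] (total assimilation)

[dazzuzza]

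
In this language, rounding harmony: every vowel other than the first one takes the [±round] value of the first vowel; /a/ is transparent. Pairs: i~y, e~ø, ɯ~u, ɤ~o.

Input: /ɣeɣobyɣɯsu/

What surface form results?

/o/ harmonizes with /e/ ([-round]) → [ɤ]
/y/ harmonizes with /e/ ([-round]) → [i]
/u/ harmonizes with /e/ ([-round]) → [ɯ]

[ɣeɣɤbiɣɯsɯ]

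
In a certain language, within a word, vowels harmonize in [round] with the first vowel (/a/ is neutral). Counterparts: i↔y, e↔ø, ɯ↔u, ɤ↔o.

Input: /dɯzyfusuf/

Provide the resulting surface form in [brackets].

[dɯzifɯsɯf]

/y/ harmonizes with /ɯ/ ([-round]) → [i]
/u/ harmonizes with /ɯ/ ([-round]) → [ɯ]
/u/ harmonizes with /ɯ/ ([-round]) → [ɯ]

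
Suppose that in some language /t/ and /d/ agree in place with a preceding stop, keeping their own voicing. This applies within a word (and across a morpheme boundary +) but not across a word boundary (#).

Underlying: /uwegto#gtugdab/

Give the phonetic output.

[uwegko#gkuggab]

/t/ after /g/ (velar) → [k]
/t/ after /g/ (velar) → [k]
/d/ after /g/ (velar) → [g]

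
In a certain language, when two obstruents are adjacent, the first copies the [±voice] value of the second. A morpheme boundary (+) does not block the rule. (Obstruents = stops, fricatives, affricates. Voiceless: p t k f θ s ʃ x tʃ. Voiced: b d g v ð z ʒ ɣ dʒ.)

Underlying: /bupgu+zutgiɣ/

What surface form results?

[bubgu+zudgiɣ]

/p/ before /g/ (voiced) → [b]
/t/ before /g/ (voiced) → [d]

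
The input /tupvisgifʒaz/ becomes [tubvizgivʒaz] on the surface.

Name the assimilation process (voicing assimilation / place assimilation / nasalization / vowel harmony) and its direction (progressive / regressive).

voicing assimilation, regressive

/p/→[b] /s/→[z] /f/→[v].
Each target copies a feature from the following segment, so the direction is regressive.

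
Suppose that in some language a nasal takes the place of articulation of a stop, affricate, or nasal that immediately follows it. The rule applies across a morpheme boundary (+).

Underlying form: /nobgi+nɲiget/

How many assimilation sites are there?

/n/ before /ɲ/ (palatal) → [ɲ]
1 segment changes.

1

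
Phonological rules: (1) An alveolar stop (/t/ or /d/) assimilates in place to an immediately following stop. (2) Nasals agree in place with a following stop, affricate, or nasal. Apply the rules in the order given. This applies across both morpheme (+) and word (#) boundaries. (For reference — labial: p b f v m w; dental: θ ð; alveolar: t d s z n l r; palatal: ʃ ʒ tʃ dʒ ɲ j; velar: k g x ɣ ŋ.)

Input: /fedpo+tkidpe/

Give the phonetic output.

Rule 1: /d/ before /p/ (labial) → [b]
Rule 1: /t/ before /k/ (velar) → [k]
Rule 1: /d/ before /p/ (labial) → [b]
After rule 1: febpo+kkibpe
Rule 2: no segment meets the rule's conditions; no change.

[febpo+kkibpe]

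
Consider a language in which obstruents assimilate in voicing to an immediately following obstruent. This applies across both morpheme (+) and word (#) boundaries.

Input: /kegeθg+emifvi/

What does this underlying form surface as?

/θ/ before /g/ (voiced) → [ð]
/f/ before /v/ (voiced) → [v]

[kegeðg+emivvi]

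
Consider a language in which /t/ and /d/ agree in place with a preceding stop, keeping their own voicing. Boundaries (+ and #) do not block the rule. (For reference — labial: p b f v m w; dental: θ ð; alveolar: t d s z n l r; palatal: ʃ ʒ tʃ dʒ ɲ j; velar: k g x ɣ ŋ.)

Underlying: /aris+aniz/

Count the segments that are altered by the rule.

0

No segment meets the rule's conditions.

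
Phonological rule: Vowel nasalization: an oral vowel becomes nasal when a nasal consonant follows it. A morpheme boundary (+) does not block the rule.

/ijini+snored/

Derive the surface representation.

/i/ before nasal /n/ → [ĩ]

[ijĩni+snored]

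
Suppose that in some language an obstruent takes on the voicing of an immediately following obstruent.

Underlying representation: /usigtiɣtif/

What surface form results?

[usiktixtif]

/g/ before /t/ (voiceless) → [k]
/ɣ/ before /t/ (voiceless) → [x]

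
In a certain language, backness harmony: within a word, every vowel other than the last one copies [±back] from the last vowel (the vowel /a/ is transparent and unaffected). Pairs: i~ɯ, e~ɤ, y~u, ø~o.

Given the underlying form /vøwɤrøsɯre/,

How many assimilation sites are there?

2

/ɤ/ harmonizes with /e/ ([-back]) → [e]
/ɯ/ harmonizes with /e/ ([-back]) → [i]
2 segments change.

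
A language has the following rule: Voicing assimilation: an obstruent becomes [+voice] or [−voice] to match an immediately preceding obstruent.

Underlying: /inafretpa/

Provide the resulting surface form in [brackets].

no segment meets the rule's conditions; no change.

[inafretpa]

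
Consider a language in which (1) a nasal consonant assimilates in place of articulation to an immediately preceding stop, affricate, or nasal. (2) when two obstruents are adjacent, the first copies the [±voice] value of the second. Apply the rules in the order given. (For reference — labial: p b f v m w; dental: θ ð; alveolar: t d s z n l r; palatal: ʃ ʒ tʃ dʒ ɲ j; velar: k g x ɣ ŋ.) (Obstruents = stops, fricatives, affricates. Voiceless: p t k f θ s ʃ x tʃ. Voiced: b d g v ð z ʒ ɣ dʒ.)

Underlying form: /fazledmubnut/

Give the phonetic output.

[fazlednubmut]

Rule 1: /m/ after /d/ (alveolar) → [n]
Rule 1: /n/ after /b/ (labial) → [m]
After rule 1: fazlednubmut
Rule 2: no segment meets the rule's conditions; no change.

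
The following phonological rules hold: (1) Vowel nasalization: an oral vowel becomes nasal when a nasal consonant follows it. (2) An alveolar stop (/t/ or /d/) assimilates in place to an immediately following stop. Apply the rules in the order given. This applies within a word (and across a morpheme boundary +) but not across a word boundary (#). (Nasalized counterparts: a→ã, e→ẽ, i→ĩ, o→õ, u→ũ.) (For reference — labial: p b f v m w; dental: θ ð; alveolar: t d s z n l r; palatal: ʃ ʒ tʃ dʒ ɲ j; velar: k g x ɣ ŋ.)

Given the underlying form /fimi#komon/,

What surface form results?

[fĩmi#kõmõn]

Rule 1: /i/ before nasal /m/ → [ĩ]
Rule 1: /o/ before nasal /m/ → [õ]
Rule 1: /o/ before nasal /n/ → [õ]
After rule 1: fĩmi#kõmõn
Rule 2: no segment meets the rule's conditions; no change.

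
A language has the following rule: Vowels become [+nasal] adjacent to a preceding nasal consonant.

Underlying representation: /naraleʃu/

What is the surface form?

[nãraleʃu]

/a/ after nasal /n/ → [ã]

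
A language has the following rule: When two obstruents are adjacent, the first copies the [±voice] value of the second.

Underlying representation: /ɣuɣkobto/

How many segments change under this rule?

2

/ɣ/ before /k/ (voiceless) → [x]
/b/ before /t/ (voiceless) → [p]
2 segments change.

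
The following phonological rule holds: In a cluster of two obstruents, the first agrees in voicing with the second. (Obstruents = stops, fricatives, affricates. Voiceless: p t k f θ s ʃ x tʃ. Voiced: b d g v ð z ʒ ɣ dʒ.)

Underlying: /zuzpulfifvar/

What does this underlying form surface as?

[zuspulfivvar]

/z/ before /p/ (voiceless) → [s]
/f/ before /v/ (voiced) → [v]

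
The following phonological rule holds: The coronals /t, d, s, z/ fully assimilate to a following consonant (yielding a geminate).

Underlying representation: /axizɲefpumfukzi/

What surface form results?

[axiɲɲefpumfukzi]

/z/ before /ɲ/ → [ɲ] (total assimilation)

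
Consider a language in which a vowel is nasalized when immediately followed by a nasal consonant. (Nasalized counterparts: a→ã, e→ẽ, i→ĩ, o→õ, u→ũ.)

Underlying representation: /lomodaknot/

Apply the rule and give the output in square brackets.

[lõmodaknot]

/o/ before nasal /m/ → [õ]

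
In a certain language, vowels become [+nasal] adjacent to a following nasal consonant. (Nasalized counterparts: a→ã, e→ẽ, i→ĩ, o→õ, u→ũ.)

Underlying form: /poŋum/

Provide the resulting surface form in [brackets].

[põŋũm]

/o/ before nasal /ŋ/ → [õ]
/u/ before nasal /m/ → [ũ]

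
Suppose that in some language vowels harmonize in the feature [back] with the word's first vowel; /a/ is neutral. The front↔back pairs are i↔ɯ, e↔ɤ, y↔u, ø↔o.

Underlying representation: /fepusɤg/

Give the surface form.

/u/ harmonizes with /e/ ([-back]) → [y]
/ɤ/ harmonizes with /e/ ([-back]) → [e]

[fepyseg]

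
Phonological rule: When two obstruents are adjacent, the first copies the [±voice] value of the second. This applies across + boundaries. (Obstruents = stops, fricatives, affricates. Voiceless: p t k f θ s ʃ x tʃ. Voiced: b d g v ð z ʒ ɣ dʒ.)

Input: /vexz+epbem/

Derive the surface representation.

[veɣz+ebbem]

/x/ before /z/ (voiced) → [ɣ]
/p/ before /b/ (voiced) → [b]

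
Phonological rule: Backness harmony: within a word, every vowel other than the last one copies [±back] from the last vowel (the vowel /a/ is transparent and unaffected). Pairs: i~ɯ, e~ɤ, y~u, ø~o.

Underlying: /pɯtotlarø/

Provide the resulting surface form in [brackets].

/ɯ/ harmonizes with /ø/ ([-back]) → [i]
/o/ harmonizes with /ø/ ([-back]) → [ø]

[pitøtlarø]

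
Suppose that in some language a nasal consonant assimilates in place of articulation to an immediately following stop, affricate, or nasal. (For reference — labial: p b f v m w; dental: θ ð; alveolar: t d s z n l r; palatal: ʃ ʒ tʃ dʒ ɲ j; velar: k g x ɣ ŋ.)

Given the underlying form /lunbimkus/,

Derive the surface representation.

/n/ before /b/ (labial) → [m]
/m/ before /k/ (velar) → [ŋ]

[lumbiŋkus]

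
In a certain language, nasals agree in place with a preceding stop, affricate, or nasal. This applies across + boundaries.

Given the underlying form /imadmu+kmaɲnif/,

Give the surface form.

/m/ after /d/ (alveolar) → [n]
/m/ after /k/ (velar) → [ŋ]
/n/ after /ɲ/ (palatal) → [ɲ]

[imadnu+kŋaɲɲif]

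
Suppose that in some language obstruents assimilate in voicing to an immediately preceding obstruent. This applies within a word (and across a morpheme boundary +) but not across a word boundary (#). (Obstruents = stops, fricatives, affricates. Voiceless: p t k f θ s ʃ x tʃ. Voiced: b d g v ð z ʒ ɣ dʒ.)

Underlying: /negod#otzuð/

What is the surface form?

/z/ after /t/ (voiceless) → [s]

[negod#otsuð]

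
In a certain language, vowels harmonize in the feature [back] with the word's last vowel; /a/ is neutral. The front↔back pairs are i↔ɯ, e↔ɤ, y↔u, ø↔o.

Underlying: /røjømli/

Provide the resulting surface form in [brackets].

[røjømli]

no segment meets the rule's conditions; no change.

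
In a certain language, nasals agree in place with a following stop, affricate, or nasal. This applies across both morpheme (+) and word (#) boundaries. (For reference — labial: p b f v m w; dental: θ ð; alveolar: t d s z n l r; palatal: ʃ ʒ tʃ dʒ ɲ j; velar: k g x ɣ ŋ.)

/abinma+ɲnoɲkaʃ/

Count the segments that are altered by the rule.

/n/ before /m/ (labial) → [m]
/ɲ/ before /n/ (alveolar) → [n]
/ɲ/ before /k/ (velar) → [ŋ]
3 segments change.

3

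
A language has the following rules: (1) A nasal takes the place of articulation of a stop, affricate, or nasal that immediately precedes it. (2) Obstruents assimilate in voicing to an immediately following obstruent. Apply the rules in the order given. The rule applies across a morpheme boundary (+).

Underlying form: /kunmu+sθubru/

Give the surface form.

[kunnu+sθubru]

Rule 1: /m/ after /n/ (alveolar) → [n]
After rule 1: kunnu+sθubru
Rule 2: no segment meets the rule's conditions; no change.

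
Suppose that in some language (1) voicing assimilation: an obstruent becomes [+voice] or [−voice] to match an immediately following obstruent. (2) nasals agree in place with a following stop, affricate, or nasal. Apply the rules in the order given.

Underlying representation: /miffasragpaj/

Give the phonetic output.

Rule 1: /g/ before /p/ (voiceless) → [k]
After rule 1: miffasrakpaj
Rule 2: no segment meets the rule's conditions; no change.

[miffasrakpaj]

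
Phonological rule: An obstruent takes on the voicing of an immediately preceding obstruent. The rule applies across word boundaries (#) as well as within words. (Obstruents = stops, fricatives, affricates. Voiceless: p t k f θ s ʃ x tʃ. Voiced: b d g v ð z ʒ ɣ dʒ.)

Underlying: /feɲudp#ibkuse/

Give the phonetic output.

[feɲudb#ibguse]

/p/ after /d/ (voiced) → [b]
/k/ after /b/ (voiced) → [g]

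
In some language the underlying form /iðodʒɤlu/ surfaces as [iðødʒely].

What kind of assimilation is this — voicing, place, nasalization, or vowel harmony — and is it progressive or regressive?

vowel harmony, progressive

/o/→[ø] /ɤ/→[e] /u/→[y].
Vowels agree with the first vowel, so the harmony is progressive.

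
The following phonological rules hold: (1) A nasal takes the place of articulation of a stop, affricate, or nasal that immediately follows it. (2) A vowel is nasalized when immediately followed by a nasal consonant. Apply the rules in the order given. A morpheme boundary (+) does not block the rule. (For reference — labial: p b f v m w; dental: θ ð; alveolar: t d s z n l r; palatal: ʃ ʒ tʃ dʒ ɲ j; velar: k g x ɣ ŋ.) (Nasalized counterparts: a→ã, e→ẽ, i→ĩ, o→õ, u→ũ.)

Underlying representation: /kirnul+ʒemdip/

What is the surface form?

Rule 1: /m/ before /d/ (alveolar) → [n]
After rule 1: kirnul+ʒendip
Rule 2: /e/ before nasal /n/ → [ẽ]

[kirnul+ʒẽndip]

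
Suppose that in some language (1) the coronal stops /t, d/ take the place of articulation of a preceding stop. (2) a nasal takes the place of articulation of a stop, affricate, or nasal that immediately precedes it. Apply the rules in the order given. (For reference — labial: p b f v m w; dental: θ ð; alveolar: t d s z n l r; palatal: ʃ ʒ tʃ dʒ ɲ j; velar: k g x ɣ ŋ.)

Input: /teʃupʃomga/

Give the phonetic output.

[teʃupʃomga]

Rule 1: no segment meets the rule's conditions; no change.
After rule 1: teʃupʃomga
Rule 2: no segment meets the rule's conditions; no change.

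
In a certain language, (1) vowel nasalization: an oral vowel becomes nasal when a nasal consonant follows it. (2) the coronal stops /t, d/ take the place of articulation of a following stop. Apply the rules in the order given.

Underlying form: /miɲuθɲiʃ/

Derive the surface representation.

[mĩɲuθɲiʃ]

Rule 1: /i/ before nasal /ɲ/ → [ĩ]
After rule 1: mĩɲuθɲiʃ
Rule 2: no segment meets the rule's conditions; no change.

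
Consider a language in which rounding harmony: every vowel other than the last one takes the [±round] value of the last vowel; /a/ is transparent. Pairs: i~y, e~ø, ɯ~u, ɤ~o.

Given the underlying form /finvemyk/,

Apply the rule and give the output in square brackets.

/i/ harmonizes with /y/ ([+round]) → [y]
/e/ harmonizes with /y/ ([+round]) → [ø]

[fynvømyk]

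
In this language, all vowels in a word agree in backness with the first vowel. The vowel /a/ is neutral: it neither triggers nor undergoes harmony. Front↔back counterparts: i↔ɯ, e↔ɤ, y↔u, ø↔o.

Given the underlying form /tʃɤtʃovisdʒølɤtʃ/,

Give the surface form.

/i/ harmonizes with /ɤ/ ([+back]) → [ɯ]
/ø/ harmonizes with /ɤ/ ([+back]) → [o]

[tʃɤtʃovɯsdʒolɤtʃ]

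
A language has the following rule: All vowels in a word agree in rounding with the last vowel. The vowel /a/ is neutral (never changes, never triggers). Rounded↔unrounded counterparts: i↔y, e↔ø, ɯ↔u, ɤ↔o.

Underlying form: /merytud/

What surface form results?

[mørytud]

/e/ harmonizes with /u/ ([+round]) → [ø]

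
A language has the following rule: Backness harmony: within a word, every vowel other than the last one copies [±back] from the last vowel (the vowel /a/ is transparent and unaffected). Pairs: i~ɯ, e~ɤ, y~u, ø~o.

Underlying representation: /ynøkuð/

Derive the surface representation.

[unokuð]

/y/ harmonizes with /u/ ([+back]) → [u]
/ø/ harmonizes with /u/ ([+back]) → [o]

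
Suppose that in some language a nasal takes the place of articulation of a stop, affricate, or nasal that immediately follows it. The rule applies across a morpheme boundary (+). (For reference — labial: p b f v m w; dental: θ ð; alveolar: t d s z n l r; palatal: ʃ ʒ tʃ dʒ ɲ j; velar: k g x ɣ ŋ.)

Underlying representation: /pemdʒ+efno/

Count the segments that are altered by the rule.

/m/ before /dʒ/ (palatal) → [ɲ]
1 segment changes.

1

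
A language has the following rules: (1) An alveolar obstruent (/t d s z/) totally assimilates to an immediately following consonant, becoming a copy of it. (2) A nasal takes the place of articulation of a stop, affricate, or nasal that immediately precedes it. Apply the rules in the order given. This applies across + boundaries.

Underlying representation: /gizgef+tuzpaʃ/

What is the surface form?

[giggef+tuppaʃ]

Rule 1: /z/ before /g/ → [g] (total assimilation)
Rule 1: /z/ before /p/ → [p] (total assimilation)
After rule 1: giggef+tuppaʃ
Rule 2: no segment meets the rule's conditions; no change.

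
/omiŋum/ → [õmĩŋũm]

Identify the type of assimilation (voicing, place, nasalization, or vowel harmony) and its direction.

/o/→[õ] /i/→[ĩ] /u/→[ũ].
Each target copies a feature from the following segment, so the direction is regressive.

nasalization, regressive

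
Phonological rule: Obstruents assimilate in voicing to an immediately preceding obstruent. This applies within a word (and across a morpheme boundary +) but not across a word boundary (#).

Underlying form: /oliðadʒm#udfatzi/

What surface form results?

[oliðadʒm#udvatsi]

/f/ after /d/ (voiced) → [v]
/z/ after /t/ (voiceless) → [s]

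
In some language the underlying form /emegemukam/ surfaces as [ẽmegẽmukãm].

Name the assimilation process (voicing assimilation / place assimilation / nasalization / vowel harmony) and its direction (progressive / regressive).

/e/→[ẽ] /e/→[ẽ] /a/→[ã].
Each target copies a feature from the following segment, so the direction is regressive.

nasalization, regressive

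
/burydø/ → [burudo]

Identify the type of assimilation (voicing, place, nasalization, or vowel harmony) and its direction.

vowel harmony, progressive

/y/→[u] /ø/→[o].
Vowels agree with the first vowel, so the harmony is progressive.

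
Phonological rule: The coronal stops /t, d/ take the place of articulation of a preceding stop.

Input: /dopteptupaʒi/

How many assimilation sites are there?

/t/ after /p/ (labial) → [p]
/t/ after /p/ (labial) → [p]
2 segments change.

2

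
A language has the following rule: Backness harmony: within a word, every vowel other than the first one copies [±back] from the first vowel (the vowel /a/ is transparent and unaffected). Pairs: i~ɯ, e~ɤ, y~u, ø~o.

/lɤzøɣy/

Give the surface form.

[lɤzoɣu]

/ø/ harmonizes with /ɤ/ ([+back]) → [o]
/y/ harmonizes with /ɤ/ ([+back]) → [u]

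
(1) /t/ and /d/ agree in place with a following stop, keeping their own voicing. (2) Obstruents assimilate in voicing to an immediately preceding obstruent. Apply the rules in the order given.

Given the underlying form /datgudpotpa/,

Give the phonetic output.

Rule 1: /t/ before /g/ (velar) → [k]
Rule 1: /d/ before /p/ (labial) → [b]
Rule 1: /t/ before /p/ (labial) → [p]
After rule 1: dakgubpoppa
Rule 2: /g/ after /k/ (voiceless) → [k]
Rule 2: /p/ after /b/ (voiced) → [b]

[dakkubboppa]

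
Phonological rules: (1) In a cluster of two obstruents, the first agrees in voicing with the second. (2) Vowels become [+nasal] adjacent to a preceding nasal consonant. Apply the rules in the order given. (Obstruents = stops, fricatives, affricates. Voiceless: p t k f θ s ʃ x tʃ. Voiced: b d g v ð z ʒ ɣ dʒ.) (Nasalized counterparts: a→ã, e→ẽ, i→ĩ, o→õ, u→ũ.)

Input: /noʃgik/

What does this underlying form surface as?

[nõʒgik]

Rule 1: /ʃ/ before /g/ (voiced) → [ʒ]
After rule 1: noʒgik
Rule 2: /o/ after nasal /n/ → [õ]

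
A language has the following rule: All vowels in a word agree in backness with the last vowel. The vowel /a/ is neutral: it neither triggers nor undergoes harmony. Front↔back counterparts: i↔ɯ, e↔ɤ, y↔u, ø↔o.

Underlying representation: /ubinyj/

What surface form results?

[ybinyj]

/u/ harmonizes with /y/ ([-back]) → [y]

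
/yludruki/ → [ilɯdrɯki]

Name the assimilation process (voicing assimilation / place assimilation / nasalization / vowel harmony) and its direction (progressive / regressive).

vowel harmony, regressive

/y/→[i] /u/→[ɯ] /u/→[ɯ].
Vowels agree with the last vowel, so the harmony is regressive.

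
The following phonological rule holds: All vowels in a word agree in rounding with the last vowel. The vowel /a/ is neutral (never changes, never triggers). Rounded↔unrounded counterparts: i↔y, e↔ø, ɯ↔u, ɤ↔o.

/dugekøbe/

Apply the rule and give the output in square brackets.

[dɯgekebe]

/u/ harmonizes with /e/ ([-round]) → [ɯ]
/ø/ harmonizes with /e/ ([-round]) → [e]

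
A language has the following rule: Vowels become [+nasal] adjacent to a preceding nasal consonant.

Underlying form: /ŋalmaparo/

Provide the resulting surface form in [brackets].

/a/ after nasal /ŋ/ → [ã]
/a/ after nasal /m/ → [ã]

[ŋãlmãparo]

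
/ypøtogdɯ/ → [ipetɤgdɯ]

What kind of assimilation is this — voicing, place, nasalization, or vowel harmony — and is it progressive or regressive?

/y/→[i] /ø/→[e] /o/→[ɤ].
Vowels agree with the last vowel, so the harmony is regressive.

vowel harmony, regressive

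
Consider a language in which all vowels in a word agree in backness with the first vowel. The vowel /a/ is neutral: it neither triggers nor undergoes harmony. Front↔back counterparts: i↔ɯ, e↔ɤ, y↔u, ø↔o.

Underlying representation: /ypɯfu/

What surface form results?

[ypify]

/ɯ/ harmonizes with /y/ ([-back]) → [i]
/u/ harmonizes with /y/ ([-back]) → [y]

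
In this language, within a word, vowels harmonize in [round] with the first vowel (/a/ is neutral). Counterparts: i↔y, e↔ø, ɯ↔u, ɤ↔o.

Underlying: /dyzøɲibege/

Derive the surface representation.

/i/ harmonizes with /y/ ([+round]) → [y]
/e/ harmonizes with /y/ ([+round]) → [ø]
/e/ harmonizes with /y/ ([+round]) → [ø]

[dyzøɲybøgø]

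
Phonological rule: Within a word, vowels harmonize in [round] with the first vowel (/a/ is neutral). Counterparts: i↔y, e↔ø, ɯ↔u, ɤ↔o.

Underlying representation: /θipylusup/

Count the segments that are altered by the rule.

/y/ harmonizes with /i/ ([-round]) → [i]
/u/ harmonizes with /i/ ([-round]) → [ɯ]
/u/ harmonizes with /i/ ([-round]) → [ɯ]
3 segments change.

3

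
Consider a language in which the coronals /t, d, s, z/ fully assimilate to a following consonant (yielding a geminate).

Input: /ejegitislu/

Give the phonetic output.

[ejegitillu]

/s/ before /l/ → [l] (total assimilation)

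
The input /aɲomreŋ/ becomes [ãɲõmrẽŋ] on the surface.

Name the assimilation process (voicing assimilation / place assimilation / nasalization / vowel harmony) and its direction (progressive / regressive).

nasalization, regressive

/a/→[ã] /o/→[õ] /e/→[ẽ].
Each target copies a feature from the following segment, so the direction is regressive.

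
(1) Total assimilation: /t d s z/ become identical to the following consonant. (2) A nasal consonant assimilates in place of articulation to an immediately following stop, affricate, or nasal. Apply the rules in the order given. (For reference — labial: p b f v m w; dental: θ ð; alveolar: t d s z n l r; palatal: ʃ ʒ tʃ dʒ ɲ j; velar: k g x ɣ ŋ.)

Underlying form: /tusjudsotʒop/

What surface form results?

Rule 1: /s/ before /j/ → [j] (total assimilation)
Rule 1: /d/ before /s/ → [s] (total assimilation)
Rule 1: /t/ before /ʒ/ → [ʒ] (total assimilation)
After rule 1: tujjussoʒʒop
Rule 2: no segment meets the rule's conditions; no change.

[tujjussoʒʒop]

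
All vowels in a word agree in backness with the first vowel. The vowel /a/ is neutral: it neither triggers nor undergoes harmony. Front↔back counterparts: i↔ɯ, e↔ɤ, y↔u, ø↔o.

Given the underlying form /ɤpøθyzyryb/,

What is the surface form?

/ø/ harmonizes with /ɤ/ ([+back]) → [o]
/y/ harmonizes with /ɤ/ ([+back]) → [u]
/y/ harmonizes with /ɤ/ ([+back]) → [u]
/y/ harmonizes with /ɤ/ ([+back]) → [u]

[ɤpoθuzurub]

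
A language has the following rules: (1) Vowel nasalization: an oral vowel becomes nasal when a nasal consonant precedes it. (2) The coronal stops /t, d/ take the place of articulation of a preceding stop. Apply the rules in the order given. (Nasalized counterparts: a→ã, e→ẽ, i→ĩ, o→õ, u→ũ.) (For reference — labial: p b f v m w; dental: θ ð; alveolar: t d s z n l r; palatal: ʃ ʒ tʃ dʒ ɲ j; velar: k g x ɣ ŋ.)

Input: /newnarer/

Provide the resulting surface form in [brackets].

[nẽwnãrer]

Rule 1: /e/ after nasal /n/ → [ẽ]
Rule 1: /a/ after nasal /n/ → [ã]
After rule 1: nẽwnãrer
Rule 2: no segment meets the rule's conditions; no change.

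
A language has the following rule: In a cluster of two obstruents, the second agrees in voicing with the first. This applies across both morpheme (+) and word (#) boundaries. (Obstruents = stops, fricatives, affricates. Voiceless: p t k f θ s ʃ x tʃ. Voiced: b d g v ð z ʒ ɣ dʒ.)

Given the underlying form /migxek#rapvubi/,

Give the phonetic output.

[migɣek#rapfubi]

/x/ after /g/ (voiced) → [ɣ]
/v/ after /p/ (voiceless) → [f]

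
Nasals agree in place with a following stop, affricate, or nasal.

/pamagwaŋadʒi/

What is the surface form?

[pamagwaŋadʒi]

no segment meets the rule's conditions; no change.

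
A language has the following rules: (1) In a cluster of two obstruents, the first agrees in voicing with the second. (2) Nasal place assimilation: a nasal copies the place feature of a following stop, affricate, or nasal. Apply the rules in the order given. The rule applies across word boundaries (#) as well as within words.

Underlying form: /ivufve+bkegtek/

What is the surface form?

Rule 1: /f/ before /v/ (voiced) → [v]
Rule 1: /b/ before /k/ (voiceless) → [p]
Rule 1: /g/ before /t/ (voiceless) → [k]
After rule 1: ivuvve+pkektek
Rule 2: no segment meets the rule's conditions; no change.

[ivuvve+pkektek]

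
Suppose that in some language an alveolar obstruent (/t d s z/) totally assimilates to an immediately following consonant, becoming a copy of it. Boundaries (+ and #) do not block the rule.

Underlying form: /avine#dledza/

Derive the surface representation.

[avine#llezza]

/d/ before /l/ → [l] (total assimilation)
/d/ before /z/ → [z] (total assimilation)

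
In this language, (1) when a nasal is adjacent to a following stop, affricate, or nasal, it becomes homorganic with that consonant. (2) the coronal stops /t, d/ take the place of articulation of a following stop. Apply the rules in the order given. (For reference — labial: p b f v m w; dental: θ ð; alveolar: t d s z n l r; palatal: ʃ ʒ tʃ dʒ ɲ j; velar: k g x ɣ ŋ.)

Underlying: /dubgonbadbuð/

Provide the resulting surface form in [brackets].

[dubgombabbuð]

Rule 1: /n/ before /b/ (labial) → [m]
After rule 1: dubgombadbuð
Rule 2: /d/ before /b/ (labial) → [b]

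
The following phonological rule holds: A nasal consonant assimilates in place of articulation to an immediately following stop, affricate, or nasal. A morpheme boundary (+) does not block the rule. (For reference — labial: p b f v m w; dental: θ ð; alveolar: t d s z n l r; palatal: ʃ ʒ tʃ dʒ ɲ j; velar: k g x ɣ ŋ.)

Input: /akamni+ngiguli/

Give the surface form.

/m/ before /n/ (alveolar) → [n]
/n/ before /g/ (velar) → [ŋ]

[akanni+ŋgiguli]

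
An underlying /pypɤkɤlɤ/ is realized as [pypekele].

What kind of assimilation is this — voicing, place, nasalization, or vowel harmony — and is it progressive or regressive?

/ɤ/→[e] /ɤ/→[e] /ɤ/→[e].
Vowels agree with the first vowel, so the harmony is progressive.

vowel harmony, progressive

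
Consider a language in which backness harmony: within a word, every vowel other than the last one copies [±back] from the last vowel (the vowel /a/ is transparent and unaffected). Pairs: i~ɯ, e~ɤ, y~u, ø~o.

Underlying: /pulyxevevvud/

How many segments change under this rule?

3

/y/ harmonizes with /u/ ([+back]) → [u]
/e/ harmonizes with /u/ ([+back]) → [ɤ]
/e/ harmonizes with /u/ ([+back]) → [ɤ]
3 segments change.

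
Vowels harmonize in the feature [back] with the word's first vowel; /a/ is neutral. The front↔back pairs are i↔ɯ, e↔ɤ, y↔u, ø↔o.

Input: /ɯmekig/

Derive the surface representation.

[ɯmɤkɯg]

/e/ harmonizes with /ɯ/ ([+back]) → [ɤ]
/i/ harmonizes with /ɯ/ ([+back]) → [ɯ]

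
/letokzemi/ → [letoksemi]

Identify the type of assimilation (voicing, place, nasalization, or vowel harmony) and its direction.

voicing assimilation, progressive

/z/→[s].
Each target copies a feature from the preceding segment, so the direction is progressive.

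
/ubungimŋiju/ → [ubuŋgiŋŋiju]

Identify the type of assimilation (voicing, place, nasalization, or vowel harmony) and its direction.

/n/→[ŋ] /m/→[ŋ].
Each target copies a feature from the following segment, so the direction is regressive.

place assimilation, regressive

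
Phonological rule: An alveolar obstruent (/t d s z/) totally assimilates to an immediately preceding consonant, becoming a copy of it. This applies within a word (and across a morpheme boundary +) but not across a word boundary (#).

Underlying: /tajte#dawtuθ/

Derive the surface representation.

[tajje#dawwuθ]

/t/ after /j/ → [j] (total assimilation)
/t/ after /w/ → [w] (total assimilation)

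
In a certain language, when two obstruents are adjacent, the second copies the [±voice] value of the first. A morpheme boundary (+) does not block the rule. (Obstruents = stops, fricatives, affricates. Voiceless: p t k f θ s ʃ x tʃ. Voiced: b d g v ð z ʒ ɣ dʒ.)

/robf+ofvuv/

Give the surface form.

[robv+offuv]

/f/ after /b/ (voiced) → [v]
/v/ after /f/ (voiceless) → [f]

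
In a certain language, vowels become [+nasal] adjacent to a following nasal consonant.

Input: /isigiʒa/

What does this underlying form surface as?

no segment meets the rule's conditions; no change.

[isigiʒa]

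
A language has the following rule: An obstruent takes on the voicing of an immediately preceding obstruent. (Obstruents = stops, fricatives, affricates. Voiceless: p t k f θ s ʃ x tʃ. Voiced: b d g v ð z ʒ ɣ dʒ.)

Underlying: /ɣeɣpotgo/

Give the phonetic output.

[ɣeɣbotko]

/p/ after /ɣ/ (voiced) → [b]
/g/ after /t/ (voiceless) → [k]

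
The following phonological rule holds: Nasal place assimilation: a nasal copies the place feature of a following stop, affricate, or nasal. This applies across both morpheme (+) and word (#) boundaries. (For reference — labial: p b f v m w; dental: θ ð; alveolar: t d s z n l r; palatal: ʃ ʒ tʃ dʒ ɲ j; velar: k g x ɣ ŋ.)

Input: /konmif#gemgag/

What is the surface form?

[kommif#geŋgag]

/n/ before /m/ (labial) → [m]
/m/ before /g/ (velar) → [ŋ]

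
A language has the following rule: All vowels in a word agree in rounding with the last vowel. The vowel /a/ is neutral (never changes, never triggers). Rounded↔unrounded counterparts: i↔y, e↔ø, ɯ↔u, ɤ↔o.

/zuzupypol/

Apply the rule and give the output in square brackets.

[zuzupypol]

no segment meets the rule's conditions; no change.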